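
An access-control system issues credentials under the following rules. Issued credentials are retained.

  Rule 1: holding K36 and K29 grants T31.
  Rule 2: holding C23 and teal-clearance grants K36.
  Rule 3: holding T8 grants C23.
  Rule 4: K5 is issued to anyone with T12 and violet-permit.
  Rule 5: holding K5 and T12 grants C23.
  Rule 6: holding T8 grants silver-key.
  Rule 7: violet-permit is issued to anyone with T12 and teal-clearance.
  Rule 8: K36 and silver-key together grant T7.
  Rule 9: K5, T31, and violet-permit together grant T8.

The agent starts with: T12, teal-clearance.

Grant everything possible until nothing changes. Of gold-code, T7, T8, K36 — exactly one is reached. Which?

Holding T12 and teal-clearance grants violet-permit (Rule 7).
Holding T12 and violet-permit grants K5 (Rule 4).
Holding K5 and T12 grants C23 (Rule 5).
Holding C23 and teal-clearance grants K36 (Rule 2).
T7 would need K36 and silver-key (Rule 8), but silver-key is never granted. No rule produces gold-code, and it is not given. T8 would need K5, T31, and violet-permit (Rule 9), but T31 is never granted.

K36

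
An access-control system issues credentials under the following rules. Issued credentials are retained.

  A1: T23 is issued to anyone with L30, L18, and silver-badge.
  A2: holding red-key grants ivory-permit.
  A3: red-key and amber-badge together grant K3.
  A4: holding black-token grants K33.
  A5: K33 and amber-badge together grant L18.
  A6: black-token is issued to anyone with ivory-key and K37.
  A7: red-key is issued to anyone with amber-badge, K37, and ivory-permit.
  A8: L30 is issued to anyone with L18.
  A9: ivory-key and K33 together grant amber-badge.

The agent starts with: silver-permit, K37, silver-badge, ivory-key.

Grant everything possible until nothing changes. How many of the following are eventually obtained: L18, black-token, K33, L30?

Holding ivory-key and K37 grants black-token (A6).
Holding black-token grants K33 (A4).
Holding ivory-key and K33 grants amber-badge (A9).
Holding K33 and amber-badge grants L18 (A5).
Holding L18 grants L30 (A8).
L18: reached.
black-token: reached.
K33: reached.
L30: reached.
All 4 are reached.

4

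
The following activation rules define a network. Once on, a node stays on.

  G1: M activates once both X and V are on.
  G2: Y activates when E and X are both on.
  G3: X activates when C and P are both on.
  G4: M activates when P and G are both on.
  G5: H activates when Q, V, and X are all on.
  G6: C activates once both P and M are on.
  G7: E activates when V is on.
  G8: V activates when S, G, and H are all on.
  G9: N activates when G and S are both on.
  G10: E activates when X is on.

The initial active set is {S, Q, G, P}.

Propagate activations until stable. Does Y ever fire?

Yes

P and G are on, so M activates (G4).
G6: P and M on → C on.
G3: C and P on → X on.
G10: X on → E on.
E and X are on, so Y activates (G2).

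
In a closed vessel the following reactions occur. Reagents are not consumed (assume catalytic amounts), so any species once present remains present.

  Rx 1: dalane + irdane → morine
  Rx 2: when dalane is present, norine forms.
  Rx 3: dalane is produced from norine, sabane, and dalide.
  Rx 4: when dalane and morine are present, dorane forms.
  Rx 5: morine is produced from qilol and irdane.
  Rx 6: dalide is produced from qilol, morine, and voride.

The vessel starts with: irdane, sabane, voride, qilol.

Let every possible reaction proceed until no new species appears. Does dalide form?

qilol and irdane present → morine forms (Rx 5).
qilol, morine, and voride present → dalide forms (Rx 6).

Yes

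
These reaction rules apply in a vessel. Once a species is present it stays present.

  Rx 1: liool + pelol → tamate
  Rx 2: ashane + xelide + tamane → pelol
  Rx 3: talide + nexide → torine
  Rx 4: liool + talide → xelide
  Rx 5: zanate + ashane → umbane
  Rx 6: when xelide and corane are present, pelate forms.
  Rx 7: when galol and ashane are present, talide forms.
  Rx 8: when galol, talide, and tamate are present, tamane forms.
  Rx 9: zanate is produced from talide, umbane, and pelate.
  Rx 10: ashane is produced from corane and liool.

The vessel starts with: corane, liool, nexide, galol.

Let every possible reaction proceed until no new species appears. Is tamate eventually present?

No

tamate would need liool and pelol (Rx 1), but pelol never forms.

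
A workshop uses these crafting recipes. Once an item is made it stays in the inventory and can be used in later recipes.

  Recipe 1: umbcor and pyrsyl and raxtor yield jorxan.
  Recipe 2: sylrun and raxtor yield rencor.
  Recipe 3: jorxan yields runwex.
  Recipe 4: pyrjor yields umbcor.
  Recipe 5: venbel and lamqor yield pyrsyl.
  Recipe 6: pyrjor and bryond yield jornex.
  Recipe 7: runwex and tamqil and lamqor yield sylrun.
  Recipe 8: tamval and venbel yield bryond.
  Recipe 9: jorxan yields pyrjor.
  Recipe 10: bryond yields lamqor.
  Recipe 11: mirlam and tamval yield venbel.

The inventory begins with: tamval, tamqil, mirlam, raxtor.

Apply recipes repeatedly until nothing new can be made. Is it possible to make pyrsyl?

Yes

Using Recipe 11, mirlam and tamval make venbel.
Using Recipe 8, tamval and venbel make bryond.
bryond → lamqor (Recipe 10).
venbel and lamqor → pyrsyl (Recipe 5).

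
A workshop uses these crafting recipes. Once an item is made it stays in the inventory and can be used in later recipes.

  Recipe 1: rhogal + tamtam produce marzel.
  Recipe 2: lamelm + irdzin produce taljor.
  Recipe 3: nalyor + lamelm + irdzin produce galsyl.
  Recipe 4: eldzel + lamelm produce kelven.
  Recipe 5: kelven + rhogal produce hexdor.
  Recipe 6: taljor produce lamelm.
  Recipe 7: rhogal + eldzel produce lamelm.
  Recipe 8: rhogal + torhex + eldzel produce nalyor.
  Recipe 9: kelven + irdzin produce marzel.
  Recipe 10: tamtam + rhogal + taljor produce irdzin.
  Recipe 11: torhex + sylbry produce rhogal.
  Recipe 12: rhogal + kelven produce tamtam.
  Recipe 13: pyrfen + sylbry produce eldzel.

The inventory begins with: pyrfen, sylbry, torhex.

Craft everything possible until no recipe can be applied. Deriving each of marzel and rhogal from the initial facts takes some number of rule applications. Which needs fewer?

rhogal: torhex + sylbry → rhogal (Recipe 11). [1 rule application]
marzel: torhex + sylbry → rhogal (Recipe 11). Using Recipe 13, pyrfen and sylbry make eldzel. rhogal + eldzel → lamelm (Recipe 7). eldzel + lamelm → kelven (Recipe 4). rhogal + kelven → tamtam (Recipe 12). rhogal + tamtam → marzel (Recipe 1). [6 rule applications]
rhogal needs fewer.

rhogal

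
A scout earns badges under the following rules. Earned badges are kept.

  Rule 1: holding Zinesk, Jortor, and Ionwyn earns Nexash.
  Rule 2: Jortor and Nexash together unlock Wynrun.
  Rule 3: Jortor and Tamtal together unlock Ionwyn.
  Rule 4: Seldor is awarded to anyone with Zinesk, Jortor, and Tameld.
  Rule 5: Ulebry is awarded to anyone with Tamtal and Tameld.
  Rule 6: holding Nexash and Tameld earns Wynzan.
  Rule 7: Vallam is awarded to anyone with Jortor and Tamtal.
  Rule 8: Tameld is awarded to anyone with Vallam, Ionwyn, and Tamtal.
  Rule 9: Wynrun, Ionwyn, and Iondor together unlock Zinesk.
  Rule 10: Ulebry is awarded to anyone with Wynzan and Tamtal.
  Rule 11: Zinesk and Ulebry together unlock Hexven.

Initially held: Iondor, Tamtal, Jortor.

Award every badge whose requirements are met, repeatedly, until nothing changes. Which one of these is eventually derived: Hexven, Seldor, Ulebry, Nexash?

With Jortor and Tamtal, Vallam is earned (Rule 7).
With Jortor and Tamtal, Ionwyn is earned (Rule 3).
With Vallam, Ionwyn, and Tamtal, Tameld is earned (Rule 8).
With Tamtal and Tameld, Ulebry is earned (Rule 5).
Nexash would need Zinesk, Jortor, and Ionwyn (Rule 1), but Zinesk is never earned. Hexven would need Zinesk and Ulebry (Rule 11), but Zinesk is never earned. Seldor would need Zinesk, Jortor, and Tameld (Rule 4), but Zinesk is never earned.

Ulebry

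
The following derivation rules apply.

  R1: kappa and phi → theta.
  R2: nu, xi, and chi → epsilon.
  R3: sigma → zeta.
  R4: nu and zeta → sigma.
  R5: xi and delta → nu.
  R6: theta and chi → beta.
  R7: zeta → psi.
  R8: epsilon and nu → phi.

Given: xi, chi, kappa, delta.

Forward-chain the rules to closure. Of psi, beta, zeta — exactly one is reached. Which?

From xi and delta, R5 gives nu.
From nu, xi, and chi, R2 gives epsilon.
epsilon and nu hold, so phi follows (R8).
kappa and phi hold, so theta follows (R1).
theta and chi hold, so beta follows (R6).
psi would need zeta (R7), but zeta is never established. zeta would need sigma (R3), but sigma is never established.

beta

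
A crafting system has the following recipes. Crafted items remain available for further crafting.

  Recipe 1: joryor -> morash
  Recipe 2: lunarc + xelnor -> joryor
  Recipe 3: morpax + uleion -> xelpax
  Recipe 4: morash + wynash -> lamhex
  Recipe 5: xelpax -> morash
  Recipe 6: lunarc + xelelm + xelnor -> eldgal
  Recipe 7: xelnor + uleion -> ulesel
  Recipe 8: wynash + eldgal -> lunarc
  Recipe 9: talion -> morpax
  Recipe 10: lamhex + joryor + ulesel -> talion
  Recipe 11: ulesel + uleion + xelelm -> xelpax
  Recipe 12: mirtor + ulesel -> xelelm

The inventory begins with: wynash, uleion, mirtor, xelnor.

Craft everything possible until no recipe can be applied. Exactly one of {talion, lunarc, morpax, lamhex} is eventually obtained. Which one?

Using Recipe 7, xelnor and uleion make ulesel.
Using Recipe 12, mirtor and ulesel make xelelm.
Using Recipe 11, ulesel, uleion, and xelelm make xelpax.
Using Recipe 5, xelpax makes morash.
Using Recipe 4, morash and wynash make lamhex.
lunarc would need wynash and eldgal (Recipe 8), but eldgal is never obtained. talion would need lamhex, joryor, and ulesel (Recipe 10), but joryor is never obtained. morpax would need talion (Recipe 9), but talion is never obtained.

lamhex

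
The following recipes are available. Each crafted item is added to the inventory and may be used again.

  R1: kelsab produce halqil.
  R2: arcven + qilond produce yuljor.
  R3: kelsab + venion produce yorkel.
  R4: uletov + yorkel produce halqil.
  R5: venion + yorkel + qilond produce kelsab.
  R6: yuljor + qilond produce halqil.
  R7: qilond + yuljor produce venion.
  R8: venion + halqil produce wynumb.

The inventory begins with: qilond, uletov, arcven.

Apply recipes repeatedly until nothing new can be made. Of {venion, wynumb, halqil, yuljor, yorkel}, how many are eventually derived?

Using R2, arcven and qilond make yuljor.
Using R7, qilond and yuljor make venion.
Using R6, yuljor and qilond make halqil.
venion + halqil → wynumb (R8).
venion: reached.
wynumb: reached.
halqil: reached.
yuljor: reached.
yorkel would need kelsab and venion (R3), but kelsab is never obtained.
Reached: venion, wynumb, halqil, and yuljor — 4 of the 5.

4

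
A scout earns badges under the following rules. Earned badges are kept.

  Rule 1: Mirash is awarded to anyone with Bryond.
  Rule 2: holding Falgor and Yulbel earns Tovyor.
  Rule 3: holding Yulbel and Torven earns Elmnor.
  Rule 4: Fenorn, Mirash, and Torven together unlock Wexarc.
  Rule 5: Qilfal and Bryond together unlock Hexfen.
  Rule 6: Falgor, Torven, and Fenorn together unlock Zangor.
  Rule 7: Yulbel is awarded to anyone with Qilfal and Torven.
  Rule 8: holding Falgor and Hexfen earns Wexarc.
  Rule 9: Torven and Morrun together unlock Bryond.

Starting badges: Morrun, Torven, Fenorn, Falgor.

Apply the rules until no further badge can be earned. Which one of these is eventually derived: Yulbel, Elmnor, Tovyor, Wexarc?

With Torven and Morrun, Bryond is earned (Rule 9).
With Bryond, Mirash is earned (Rule 1).
With Fenorn, Mirash, and Torven, Wexarc is earned (Rule 4).
Elmnor would need Yulbel and Torven (Rule 3), but Yulbel is never earned. Yulbel would need Qilfal and Torven (Rule 7), but Qilfal is never earned. Tovyor would need Falgor and Yulbel (Rule 2), but Yulbel is never earned.

Wexarc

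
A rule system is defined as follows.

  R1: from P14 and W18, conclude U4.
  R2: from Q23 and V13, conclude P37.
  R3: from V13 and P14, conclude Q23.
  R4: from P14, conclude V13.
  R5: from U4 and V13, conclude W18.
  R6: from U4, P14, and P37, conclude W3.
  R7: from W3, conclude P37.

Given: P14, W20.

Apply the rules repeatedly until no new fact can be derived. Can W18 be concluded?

W18 would need U4 and V13 (R5), but U4 is never established.

No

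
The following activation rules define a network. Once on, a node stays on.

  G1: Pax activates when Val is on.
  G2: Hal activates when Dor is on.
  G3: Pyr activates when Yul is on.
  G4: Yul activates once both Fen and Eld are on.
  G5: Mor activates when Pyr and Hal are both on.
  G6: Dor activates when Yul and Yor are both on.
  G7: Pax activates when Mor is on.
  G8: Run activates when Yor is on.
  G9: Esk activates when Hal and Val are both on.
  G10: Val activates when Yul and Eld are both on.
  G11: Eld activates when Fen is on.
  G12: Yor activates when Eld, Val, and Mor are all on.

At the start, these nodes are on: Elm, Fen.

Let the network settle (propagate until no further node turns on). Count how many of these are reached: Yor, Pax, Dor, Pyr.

2

G11: Fen on → Eld on.
Fen and Eld are on, so Yul activates (G4).
G3: Yul on → Pyr on.
G10: Yul and Eld on → Val on.
G1: Val on → Pax on.
Yor would need Eld, Val, and Mor (G12), but Mor never turns on.
Pax: reached.
Dor would need Yul and Yor (G6), but Yor never turns on.
Pyr: reached.
Reached: Pax and Pyr — 2 of the 4.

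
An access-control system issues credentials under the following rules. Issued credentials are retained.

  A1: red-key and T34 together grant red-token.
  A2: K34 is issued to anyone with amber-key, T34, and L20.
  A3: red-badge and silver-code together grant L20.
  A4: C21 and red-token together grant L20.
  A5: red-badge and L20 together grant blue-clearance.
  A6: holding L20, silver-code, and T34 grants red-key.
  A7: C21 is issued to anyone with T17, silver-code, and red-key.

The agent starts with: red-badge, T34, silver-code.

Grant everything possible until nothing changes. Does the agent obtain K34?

No

K34 would need amber-key, T34, and L20 (A2), but amber-key is never granted.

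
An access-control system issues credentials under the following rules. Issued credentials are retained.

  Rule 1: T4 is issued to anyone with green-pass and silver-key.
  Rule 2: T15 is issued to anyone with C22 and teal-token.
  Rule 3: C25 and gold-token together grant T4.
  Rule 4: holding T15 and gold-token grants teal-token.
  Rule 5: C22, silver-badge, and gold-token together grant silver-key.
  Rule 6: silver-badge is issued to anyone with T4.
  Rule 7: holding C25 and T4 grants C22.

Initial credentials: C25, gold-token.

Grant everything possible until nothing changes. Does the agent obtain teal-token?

No

teal-token would need T15 and gold-token (Rule 4), but T15 is never granted.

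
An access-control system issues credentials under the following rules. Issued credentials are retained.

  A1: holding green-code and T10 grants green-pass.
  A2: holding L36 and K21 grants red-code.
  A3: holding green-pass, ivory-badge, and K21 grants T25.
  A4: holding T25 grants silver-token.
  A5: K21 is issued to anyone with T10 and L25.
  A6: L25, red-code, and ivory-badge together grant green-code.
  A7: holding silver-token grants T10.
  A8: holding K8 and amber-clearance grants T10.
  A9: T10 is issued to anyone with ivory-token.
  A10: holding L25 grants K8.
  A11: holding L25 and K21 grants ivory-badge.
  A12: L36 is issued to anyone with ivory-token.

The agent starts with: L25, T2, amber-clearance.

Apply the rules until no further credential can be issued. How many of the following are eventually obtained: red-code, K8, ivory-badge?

Holding L25 grants K8 (A10).
Holding K8 and amber-clearance grants T10 (A8).
Holding T10 and L25 grants K21 (A5).
Holding L25 and K21 grants ivory-badge (A11).
red-code would need L36 and K21 (A2), but L36 is never granted.
K8: reached.
ivory-badge: reached.
Reached: K8 and ivory-badge — 2 of the 3.

2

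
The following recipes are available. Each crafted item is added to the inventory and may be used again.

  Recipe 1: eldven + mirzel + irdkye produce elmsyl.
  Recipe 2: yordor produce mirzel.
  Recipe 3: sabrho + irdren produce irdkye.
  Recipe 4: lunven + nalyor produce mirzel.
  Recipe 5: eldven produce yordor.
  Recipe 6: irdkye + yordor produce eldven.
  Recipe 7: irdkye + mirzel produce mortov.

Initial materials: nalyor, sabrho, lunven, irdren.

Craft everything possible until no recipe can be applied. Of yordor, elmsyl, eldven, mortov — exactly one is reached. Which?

Using Recipe 4, lunven and nalyor make mirzel.
sabrho + irdren → irdkye (Recipe 3).
irdkye + mirzel → mortov (Recipe 7).
eldven would need irdkye and yordor (Recipe 6), but yordor is never obtained. yordor would need eldven (Recipe 5), but eldven is never obtained. elmsyl would need eldven, mirzel, and irdkye (Recipe 1), but eldven is never obtained.

mortov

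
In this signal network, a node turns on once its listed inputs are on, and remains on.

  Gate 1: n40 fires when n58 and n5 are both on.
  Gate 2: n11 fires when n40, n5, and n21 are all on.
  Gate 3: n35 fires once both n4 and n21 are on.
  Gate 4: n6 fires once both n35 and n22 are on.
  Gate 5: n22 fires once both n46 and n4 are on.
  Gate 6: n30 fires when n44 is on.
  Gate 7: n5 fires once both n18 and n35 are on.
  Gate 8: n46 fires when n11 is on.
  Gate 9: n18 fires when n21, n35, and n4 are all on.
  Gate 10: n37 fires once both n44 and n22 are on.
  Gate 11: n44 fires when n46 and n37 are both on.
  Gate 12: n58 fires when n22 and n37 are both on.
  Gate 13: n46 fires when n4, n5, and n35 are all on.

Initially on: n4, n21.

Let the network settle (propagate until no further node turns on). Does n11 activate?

No

n11 would need n40, n5, and n21 (Gate 2), but n40 never turns on.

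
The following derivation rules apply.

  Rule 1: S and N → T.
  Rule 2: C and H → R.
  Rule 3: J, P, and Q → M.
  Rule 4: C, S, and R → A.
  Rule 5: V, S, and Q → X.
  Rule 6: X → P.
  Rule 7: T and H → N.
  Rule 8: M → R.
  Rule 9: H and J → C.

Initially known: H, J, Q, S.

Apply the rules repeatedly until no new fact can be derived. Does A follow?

Yes

H and J hold, so C follows (Rule 9).
C and H hold, so R follows (Rule 2).
C, S, and R hold, so A follows (Rule 4).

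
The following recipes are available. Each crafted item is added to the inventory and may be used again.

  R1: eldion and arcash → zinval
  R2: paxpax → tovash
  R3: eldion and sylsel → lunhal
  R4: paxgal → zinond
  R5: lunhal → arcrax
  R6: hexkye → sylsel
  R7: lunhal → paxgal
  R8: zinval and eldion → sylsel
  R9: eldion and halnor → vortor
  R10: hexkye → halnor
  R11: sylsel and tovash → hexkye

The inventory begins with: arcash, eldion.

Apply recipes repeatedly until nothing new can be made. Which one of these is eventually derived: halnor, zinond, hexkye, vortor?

eldion and arcash → zinval (R1).
zinval and eldion → sylsel (R8).
Using R3, eldion and sylsel make lunhal.
lunhal → paxgal (R7).
paxgal → zinond (R4).
hexkye would need sylsel and tovash (R11), but tovash is never obtained. vortor would need eldion and halnor (R9), but halnor is never obtained. halnor would need hexkye (R10), but hexkye is never obtained.

zinond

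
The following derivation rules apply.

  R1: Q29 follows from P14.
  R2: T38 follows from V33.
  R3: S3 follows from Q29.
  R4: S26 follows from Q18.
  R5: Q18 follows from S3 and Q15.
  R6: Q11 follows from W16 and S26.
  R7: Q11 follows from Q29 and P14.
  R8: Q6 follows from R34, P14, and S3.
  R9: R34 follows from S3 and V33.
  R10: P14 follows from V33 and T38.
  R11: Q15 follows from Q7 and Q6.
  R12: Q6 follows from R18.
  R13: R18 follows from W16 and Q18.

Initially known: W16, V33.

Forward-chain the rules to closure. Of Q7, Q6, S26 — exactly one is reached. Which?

Q6

V33 holds, so T38 follows (R2).
V33 and T38 hold, so P14 follows (R10).
From P14, R1 gives Q29.
From Q29, R3 gives S3.
S3 and V33 hold, so R34 follows (R9).
R34, P14, and S3 hold, so Q6 follows (R8).
S26 would need Q18 (R4), but Q18 is never established. No rule produces Q7, and it is not given.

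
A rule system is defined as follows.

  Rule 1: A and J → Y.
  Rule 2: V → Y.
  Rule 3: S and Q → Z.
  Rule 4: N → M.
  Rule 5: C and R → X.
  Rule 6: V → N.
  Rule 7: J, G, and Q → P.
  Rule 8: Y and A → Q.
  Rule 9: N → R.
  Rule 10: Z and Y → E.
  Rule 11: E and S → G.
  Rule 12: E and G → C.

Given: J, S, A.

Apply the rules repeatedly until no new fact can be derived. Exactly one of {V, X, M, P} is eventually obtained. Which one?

From A and J, Rule 1 gives Y.
From Y and A, Rule 8 gives Q.
S and Q hold, so Z follows (Rule 3).
From Z and Y, Rule 10 gives E.
E and S hold, so G follows (Rule 11).
J, G, and Q hold, so P follows (Rule 7).
M would need N (Rule 4), but N is never established. No rule produces V, and it is not given. X would need C and R (Rule 5), but R is never established.

P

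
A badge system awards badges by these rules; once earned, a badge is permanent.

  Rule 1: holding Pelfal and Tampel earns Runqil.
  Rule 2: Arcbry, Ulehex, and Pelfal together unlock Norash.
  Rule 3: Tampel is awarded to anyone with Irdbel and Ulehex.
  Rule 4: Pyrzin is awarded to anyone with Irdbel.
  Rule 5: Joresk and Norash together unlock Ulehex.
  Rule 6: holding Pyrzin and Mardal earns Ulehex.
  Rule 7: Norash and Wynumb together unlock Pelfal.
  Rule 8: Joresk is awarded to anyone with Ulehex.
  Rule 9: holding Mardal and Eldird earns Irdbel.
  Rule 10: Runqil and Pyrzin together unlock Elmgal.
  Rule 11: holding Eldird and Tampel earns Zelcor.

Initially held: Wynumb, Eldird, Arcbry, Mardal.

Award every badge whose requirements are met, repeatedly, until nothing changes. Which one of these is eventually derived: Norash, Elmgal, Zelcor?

With Mardal and Eldird, Irdbel is earned (Rule 9).
With Irdbel, Pyrzin is earned (Rule 4).
With Pyrzin and Mardal, Ulehex is earned (Rule 6).
With Irdbel and Ulehex, Tampel is earned (Rule 3).
With Eldird and Tampel, Zelcor is earned (Rule 11).
Norash would need Arcbry, Ulehex, and Pelfal (Rule 2), but Pelfal is never earned. Elmgal would need Runqil and Pyrzin (Rule 10), but Runqil is never earned.

Zelcor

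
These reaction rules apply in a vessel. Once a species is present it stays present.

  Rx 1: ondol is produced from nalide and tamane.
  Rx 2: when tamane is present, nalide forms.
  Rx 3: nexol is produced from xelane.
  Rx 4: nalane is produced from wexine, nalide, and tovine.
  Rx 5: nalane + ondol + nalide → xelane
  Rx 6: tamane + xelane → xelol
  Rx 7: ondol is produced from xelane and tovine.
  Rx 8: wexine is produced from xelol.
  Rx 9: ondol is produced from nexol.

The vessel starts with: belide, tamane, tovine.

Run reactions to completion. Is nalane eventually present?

nalane would need wexine, nalide, and tovine (Rx 4), but wexine never forms.

No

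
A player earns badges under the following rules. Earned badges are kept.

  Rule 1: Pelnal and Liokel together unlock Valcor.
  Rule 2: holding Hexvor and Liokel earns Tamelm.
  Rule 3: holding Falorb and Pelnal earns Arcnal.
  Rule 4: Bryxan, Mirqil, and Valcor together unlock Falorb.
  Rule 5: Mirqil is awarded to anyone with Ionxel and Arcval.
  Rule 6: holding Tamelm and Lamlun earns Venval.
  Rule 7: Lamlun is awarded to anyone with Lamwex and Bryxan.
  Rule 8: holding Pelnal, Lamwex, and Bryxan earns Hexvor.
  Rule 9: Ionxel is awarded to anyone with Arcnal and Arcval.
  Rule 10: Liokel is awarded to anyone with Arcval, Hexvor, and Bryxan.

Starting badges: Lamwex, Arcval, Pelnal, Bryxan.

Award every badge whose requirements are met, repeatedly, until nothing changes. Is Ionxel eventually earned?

No

Ionxel would need Arcnal and Arcval (Rule 9), but Arcnal is never earned.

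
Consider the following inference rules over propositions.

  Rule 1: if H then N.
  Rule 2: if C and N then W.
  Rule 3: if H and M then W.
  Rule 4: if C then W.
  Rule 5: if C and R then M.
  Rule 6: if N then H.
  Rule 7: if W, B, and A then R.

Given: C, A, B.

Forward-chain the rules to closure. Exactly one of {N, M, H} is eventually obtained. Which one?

From C, Rule 4 gives W.
W, B, and A hold, so R follows (Rule 7).
From C and R, Rule 5 gives M.
H would need N (Rule 6), but N is never established. N would need H (Rule 1), but H is never established.

M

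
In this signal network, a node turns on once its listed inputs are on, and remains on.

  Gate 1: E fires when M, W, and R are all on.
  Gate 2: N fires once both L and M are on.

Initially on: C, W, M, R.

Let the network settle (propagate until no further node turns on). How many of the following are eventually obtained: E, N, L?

M, W, and R are on, so E fires (Gate 1).
E: reached.
N would need L and M (Gate 2), but L never turns on.
No rule produces L, and it is not given.
Reached: E — 1 of the 3.

1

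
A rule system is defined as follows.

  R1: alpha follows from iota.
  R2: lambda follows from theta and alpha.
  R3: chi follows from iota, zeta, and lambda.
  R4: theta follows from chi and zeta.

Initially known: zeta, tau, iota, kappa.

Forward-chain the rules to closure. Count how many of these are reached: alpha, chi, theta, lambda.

From iota, R1 gives alpha.
alpha: reached.
chi would need iota, zeta, and lambda (R3), but lambda is never established.
theta would need chi and zeta (R4), but chi is never established.
lambda would need theta and alpha (R2), but theta is never established.
Reached: alpha — 1 of the 4.

1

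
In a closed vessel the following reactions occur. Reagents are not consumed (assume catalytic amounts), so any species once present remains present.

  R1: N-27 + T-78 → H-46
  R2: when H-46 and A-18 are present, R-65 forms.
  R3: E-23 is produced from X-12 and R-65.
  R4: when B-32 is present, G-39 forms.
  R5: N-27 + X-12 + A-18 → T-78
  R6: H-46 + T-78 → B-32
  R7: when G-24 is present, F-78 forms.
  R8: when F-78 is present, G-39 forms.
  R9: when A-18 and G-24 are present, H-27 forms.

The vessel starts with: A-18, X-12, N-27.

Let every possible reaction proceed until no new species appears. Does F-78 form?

F-78 would need G-24 (R7), but G-24 never forms.

No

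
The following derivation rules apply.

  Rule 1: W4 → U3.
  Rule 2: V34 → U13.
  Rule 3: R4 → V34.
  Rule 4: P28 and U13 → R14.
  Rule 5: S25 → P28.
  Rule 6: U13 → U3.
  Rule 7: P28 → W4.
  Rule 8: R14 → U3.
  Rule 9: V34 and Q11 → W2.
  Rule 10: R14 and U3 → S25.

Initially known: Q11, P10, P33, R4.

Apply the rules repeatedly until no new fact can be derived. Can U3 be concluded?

Yes

From R4, Rule 3 gives V34.
From V34, Rule 2 gives U13.
From U13, Rule 6 gives U3.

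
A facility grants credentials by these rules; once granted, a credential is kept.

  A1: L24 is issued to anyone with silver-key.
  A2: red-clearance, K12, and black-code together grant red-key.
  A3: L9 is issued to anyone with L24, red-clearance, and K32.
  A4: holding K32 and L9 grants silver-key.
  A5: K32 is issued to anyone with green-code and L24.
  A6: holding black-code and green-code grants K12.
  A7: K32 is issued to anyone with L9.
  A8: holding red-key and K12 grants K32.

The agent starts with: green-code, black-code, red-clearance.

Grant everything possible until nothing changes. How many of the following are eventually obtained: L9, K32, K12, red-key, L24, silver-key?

3

Holding black-code and green-code grants K12 (A6).
Holding red-clearance, K12, and black-code grants red-key (A2).
Holding red-key and K12 grants K32 (A8).
L9 would need L24, red-clearance, and K32 (A3), but L24 is never granted.
K32: reached.
K12: reached.
red-key: reached.
L24 would need silver-key (A1), but silver-key is never granted.
silver-key would need K32 and L9 (A4), but L9 is never granted.
Reached: K32, K12, and red-key — 3 of the 6.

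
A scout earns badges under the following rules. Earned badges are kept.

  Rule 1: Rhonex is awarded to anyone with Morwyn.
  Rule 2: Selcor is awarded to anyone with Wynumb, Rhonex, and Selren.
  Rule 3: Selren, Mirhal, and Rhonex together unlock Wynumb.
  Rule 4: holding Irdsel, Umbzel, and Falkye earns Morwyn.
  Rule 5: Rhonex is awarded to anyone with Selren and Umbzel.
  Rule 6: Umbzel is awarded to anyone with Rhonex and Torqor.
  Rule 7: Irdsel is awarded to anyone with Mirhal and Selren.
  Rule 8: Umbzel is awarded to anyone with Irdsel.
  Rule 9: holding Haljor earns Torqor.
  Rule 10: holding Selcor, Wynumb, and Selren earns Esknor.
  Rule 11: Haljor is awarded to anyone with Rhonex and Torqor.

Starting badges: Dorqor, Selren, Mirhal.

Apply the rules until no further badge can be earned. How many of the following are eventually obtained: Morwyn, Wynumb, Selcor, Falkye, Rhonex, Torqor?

With Mirhal and Selren, Irdsel is earned (Rule 7).
With Irdsel, Umbzel is earned (Rule 8).
With Selren and Umbzel, Rhonex is earned (Rule 5).
With Selren, Mirhal, and Rhonex, Wynumb is earned (Rule 3).
With Wynumb, Rhonex, and Selren, Selcor is earned (Rule 2).
Morwyn would need Irdsel, Umbzel, and Falkye (Rule 4), but Falkye is never earned.
Wynumb: reached.
Selcor: reached.
No rule produces Falkye, and it is not given.
Rhonex: reached.
Torqor would need Haljor (Rule 9), but Haljor is never earned.
Reached: Wynumb, Selcor, and Rhonex — 3 of the 6.

3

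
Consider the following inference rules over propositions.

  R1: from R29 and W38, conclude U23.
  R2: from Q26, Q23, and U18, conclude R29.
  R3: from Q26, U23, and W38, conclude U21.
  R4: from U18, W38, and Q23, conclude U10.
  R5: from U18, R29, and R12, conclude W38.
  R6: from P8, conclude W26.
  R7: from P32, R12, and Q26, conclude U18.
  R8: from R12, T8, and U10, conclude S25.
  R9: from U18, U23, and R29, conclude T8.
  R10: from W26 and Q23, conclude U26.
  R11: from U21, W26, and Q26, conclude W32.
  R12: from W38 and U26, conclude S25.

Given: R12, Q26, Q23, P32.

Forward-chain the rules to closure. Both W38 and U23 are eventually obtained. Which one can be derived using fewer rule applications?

W38: From P32, R12, and Q26, R7 gives U18. Q26, Q23, and U18 hold, so R29 follows (R2). U18, R29, and R12 hold, so W38 follows (R5). [3 rule applications]
U23: P32, R12, and Q26 hold, so U18 follows (R7). From Q26, Q23, and U18, R2 gives R29. From U18, R29, and R12, R5 gives W38. R29 and W38 hold, so U23 follows (R1). [4 rule applications]
W38 needs fewer.

W38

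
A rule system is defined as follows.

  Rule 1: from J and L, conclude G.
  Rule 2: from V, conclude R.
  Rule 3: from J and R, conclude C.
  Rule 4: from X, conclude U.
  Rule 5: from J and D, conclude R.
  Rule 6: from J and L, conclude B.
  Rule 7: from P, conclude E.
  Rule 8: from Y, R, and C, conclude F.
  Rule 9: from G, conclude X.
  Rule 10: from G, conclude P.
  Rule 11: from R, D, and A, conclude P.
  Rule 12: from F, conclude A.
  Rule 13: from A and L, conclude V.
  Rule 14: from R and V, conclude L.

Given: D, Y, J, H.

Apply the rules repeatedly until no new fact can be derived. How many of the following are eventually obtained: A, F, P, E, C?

From J and D, Rule 5 gives R.
J and R hold, so C follows (Rule 3).
Y, R, and C hold, so F follows (Rule 8).
From F, Rule 12 gives A.
From R, D, and A, Rule 11 gives P.
P holds, so E follows (Rule 7).
A: reached.
F: reached.
P: reached.
E: reached.
C: reached.
All 5 are reached.

5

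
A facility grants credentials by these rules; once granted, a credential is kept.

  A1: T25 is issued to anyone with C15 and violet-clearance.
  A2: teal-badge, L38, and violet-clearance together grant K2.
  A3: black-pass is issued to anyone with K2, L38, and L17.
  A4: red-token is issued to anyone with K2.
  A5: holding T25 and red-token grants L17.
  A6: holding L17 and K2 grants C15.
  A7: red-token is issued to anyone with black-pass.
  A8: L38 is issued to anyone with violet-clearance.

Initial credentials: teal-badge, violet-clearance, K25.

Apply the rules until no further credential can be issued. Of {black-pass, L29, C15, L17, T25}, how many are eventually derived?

0

black-pass would need K2, L38, and L17 (A3), but L17 is never granted.
No rule produces L29, and it is not given.
C15 would need L17 and K2 (A6), but L17 is never granted.
L17 would need T25 and red-token (A5), but T25 is never granted.
T25 would need C15 and violet-clearance (A1), but C15 is never granted.
None of the 5 are reached.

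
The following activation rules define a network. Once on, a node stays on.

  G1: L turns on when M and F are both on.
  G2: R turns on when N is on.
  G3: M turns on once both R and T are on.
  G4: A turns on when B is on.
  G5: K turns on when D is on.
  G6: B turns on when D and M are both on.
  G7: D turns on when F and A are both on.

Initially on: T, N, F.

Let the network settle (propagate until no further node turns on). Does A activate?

A would need B (G4), but B never turns on.

No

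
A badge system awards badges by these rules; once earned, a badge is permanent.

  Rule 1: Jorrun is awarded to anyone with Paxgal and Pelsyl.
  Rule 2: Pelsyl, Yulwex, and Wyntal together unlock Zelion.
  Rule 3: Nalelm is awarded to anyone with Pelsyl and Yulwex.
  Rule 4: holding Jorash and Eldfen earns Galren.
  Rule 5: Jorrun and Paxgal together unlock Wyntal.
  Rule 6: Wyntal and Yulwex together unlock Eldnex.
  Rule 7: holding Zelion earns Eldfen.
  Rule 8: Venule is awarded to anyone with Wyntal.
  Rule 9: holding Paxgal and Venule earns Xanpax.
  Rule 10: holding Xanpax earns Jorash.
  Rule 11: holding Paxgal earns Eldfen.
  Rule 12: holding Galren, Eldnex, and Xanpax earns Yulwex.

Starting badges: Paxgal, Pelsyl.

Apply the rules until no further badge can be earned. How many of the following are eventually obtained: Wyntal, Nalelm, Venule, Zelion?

With Paxgal and Pelsyl, Jorrun is earned (Rule 1).
With Jorrun and Paxgal, Wyntal is earned (Rule 5).
With Wyntal, Venule is earned (Rule 8).
Wyntal: reached.
Nalelm would need Pelsyl and Yulwex (Rule 3), but Yulwex is never earned.
Venule: reached.
Zelion would need Pelsyl, Yulwex, and Wyntal (Rule 2), but Yulwex is never earned.
Reached: Wyntal and Venule — 2 of the 4.

2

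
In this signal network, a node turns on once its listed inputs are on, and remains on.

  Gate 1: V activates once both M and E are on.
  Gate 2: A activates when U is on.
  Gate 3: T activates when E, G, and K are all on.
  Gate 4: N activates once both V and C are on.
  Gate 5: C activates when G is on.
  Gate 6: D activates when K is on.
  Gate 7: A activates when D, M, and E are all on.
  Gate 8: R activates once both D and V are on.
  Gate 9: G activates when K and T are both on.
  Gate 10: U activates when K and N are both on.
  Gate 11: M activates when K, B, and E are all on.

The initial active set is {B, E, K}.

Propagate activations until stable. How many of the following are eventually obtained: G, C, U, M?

1

Gate 11: K, B, and E on → M on.
G would need K and T (Gate 9), but T never turns on.
C would need G (Gate 5), but G never turns on.
U would need K and N (Gate 10), but N never turns on.
M: reached.
Reached: M — 1 of the 4.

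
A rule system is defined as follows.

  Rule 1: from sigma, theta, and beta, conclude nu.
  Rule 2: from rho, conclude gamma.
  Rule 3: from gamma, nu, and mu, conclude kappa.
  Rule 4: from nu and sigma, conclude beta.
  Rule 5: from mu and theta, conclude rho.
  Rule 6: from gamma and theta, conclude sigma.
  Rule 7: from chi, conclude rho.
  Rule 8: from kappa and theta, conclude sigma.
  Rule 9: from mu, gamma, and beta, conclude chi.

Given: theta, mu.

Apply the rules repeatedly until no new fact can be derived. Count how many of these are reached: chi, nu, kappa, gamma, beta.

1

From mu and theta, Rule 5 gives rho.
From rho, Rule 2 gives gamma.
chi would need mu, gamma, and beta (Rule 9), but beta is never established.
nu would need sigma, theta, and beta (Rule 1), but beta is never established.
kappa would need gamma, nu, and mu (Rule 3), but nu is never established.
gamma: reached.
beta would need nu and sigma (Rule 4), but nu is never established.
Reached: gamma — 1 of the 5.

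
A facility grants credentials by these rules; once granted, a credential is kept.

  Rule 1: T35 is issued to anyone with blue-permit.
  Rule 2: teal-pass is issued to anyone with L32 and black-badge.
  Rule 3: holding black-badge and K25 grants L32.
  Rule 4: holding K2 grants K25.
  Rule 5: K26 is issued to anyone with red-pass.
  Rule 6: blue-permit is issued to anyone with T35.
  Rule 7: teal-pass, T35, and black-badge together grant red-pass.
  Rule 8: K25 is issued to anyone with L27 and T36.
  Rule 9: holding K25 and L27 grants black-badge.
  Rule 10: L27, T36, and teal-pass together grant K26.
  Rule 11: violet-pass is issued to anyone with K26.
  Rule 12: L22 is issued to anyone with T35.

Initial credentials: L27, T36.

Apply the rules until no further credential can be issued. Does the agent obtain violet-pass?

Holding L27 and T36 grants K25 (Rule 8).
Holding K25 and L27 grants black-badge (Rule 9).
Holding black-badge and K25 grants L32 (Rule 3).
Holding L32 and black-badge grants teal-pass (Rule 2).
Holding L27, T36, and teal-pass grants K26 (Rule 10).
Holding K26 grants violet-pass (Rule 11).

Yes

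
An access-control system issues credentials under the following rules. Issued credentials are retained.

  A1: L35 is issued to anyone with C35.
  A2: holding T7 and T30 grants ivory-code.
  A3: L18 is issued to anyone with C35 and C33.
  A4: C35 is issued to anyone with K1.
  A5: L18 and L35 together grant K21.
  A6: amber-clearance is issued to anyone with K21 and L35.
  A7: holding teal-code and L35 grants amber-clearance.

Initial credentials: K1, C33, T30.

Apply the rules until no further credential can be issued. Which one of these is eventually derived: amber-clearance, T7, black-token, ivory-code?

amber-clearance

Holding K1 grants C35 (A4).
Holding C35 and C33 grants L18 (A3).
Holding C35 grants L35 (A1).
Holding L18 and L35 grants K21 (A5).
Holding K21 and L35 grants amber-clearance (A6).
No rule produces black-token, and it is not given. ivory-code would need T7 and T30 (A2), but T7 is never granted. No rule produces T7, and it is not given.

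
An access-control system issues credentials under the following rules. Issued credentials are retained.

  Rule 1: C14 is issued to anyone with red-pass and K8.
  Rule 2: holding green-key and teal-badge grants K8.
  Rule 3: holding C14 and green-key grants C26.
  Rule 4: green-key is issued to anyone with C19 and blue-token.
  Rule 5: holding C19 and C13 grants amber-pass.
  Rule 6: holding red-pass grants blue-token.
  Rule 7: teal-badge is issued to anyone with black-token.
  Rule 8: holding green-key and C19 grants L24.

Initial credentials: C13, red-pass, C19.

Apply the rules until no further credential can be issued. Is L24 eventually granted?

Holding red-pass grants blue-token (Rule 6).
Holding C19 and blue-token grants green-key (Rule 4).
Holding green-key and C19 grants L24 (Rule 8).

Yes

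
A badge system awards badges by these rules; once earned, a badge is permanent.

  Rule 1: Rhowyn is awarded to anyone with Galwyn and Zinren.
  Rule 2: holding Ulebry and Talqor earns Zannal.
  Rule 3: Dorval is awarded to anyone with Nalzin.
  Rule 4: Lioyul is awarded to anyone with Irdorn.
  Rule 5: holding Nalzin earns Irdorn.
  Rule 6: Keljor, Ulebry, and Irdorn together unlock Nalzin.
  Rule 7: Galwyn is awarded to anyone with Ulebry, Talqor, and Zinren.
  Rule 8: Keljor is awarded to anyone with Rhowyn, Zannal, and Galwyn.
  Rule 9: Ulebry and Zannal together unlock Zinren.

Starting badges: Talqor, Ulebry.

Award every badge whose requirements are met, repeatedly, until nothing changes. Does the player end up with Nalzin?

No

Nalzin would need Keljor, Ulebry, and Irdorn (Rule 6), but Irdorn is never earned.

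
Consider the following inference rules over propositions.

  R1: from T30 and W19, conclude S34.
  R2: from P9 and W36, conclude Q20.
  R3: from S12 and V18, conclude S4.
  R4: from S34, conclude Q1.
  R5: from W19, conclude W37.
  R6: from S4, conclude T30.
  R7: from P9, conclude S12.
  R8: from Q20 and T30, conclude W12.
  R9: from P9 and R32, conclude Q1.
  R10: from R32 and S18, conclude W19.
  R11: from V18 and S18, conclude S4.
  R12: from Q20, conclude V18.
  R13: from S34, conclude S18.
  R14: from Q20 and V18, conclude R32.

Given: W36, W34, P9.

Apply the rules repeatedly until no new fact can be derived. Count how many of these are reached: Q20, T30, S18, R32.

3

From P9 and W36, R2 gives Q20.
From P9, R7 gives S12.
Q20 holds, so V18 follows (R12).
From S12 and V18, R3 gives S4.
Q20 and V18 hold, so R32 follows (R14).
S4 holds, so T30 follows (R6).
Q20: reached.
T30: reached.
S18 would need S34 (R13), but S34 is never established.
R32: reached.
Reached: Q20, T30, and R32 — 3 of the 4.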